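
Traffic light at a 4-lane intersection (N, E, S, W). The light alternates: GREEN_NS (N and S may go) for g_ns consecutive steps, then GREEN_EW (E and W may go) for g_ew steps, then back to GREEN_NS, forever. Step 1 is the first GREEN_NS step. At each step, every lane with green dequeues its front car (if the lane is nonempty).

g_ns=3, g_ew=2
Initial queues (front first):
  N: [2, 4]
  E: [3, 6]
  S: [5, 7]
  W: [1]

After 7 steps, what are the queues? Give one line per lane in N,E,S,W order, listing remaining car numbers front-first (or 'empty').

Step 1 [NS]: N:car2-GO,E:wait,S:car5-GO,W:wait | queues: N=1 E=2 S=1 W=1
Step 2 [NS]: N:car4-GO,E:wait,S:car7-GO,W:wait | queues: N=0 E=2 S=0 W=1
Step 3 [NS]: N:empty,E:wait,S:empty,W:wait | queues: N=0 E=2 S=0 W=1
Step 4 [EW]: N:wait,E:car3-GO,S:wait,W:car1-GO | queues: N=0 E=1 S=0 W=0
Step 5 [EW]: N:wait,E:car6-GO,S:wait,W:empty | queues: N=0 E=0 S=0 W=0

N: empty
E: empty
S: empty
W: empty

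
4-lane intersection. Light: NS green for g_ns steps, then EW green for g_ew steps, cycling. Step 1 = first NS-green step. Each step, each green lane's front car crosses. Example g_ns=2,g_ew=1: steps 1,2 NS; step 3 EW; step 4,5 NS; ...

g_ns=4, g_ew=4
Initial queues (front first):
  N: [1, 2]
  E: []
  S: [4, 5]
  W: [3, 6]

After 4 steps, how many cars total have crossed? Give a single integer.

Step 1 [NS]: N:car1-GO,E:wait,S:car4-GO,W:wait | queues: N=1 E=0 S=1 W=2
Step 2 [NS]: N:car2-GO,E:wait,S:car5-GO,W:wait | queues: N=0 E=0 S=0 W=2
Step 3 [NS]: N:empty,E:wait,S:empty,W:wait | queues: N=0 E=0 S=0 W=2
Step 4 [NS]: N:empty,E:wait,S:empty,W:wait | queues: N=0 E=0 S=0 W=2
Cars crossed by step 4: 4

Answer: 4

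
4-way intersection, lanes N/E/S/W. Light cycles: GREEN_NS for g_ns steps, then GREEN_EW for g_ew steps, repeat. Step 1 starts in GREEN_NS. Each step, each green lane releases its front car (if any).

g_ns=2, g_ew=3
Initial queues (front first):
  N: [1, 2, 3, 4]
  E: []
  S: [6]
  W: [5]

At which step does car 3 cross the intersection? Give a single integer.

Step 1 [NS]: N:car1-GO,E:wait,S:car6-GO,W:wait | queues: N=3 E=0 S=0 W=1
Step 2 [NS]: N:car2-GO,E:wait,S:empty,W:wait | queues: N=2 E=0 S=0 W=1
Step 3 [EW]: N:wait,E:empty,S:wait,W:car5-GO | queues: N=2 E=0 S=0 W=0
Step 4 [EW]: N:wait,E:empty,S:wait,W:empty | queues: N=2 E=0 S=0 W=0
Step 5 [EW]: N:wait,E:empty,S:wait,W:empty | queues: N=2 E=0 S=0 W=0
Step 6 [NS]: N:car3-GO,E:wait,S:empty,W:wait | queues: N=1 E=0 S=0 W=0
Step 7 [NS]: N:car4-GO,E:wait,S:empty,W:wait | queues: N=0 E=0 S=0 W=0
Car 3 crosses at step 6

6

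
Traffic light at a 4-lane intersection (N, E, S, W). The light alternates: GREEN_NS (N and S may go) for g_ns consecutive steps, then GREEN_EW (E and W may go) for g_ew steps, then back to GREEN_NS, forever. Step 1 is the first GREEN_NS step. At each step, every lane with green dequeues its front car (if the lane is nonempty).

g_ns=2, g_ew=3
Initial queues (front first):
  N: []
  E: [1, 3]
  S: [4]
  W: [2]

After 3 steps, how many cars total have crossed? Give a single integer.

Step 1 [NS]: N:empty,E:wait,S:car4-GO,W:wait | queues: N=0 E=2 S=0 W=1
Step 2 [NS]: N:empty,E:wait,S:empty,W:wait | queues: N=0 E=2 S=0 W=1
Step 3 [EW]: N:wait,E:car1-GO,S:wait,W:car2-GO | queues: N=0 E=1 S=0 W=0
Cars crossed by step 3: 3

Answer: 3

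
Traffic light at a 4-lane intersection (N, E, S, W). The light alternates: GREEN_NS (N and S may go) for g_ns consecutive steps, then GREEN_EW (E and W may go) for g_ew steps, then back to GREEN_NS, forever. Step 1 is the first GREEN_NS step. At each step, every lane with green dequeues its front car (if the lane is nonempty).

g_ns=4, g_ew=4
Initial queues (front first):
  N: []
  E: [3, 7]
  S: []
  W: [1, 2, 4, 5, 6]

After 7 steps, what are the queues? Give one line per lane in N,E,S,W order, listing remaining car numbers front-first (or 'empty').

Step 1 [NS]: N:empty,E:wait,S:empty,W:wait | queues: N=0 E=2 S=0 W=5
Step 2 [NS]: N:empty,E:wait,S:empty,W:wait | queues: N=0 E=2 S=0 W=5
Step 3 [NS]: N:empty,E:wait,S:empty,W:wait | queues: N=0 E=2 S=0 W=5
Step 4 [NS]: N:empty,E:wait,S:empty,W:wait | queues: N=0 E=2 S=0 W=5
Step 5 [EW]: N:wait,E:car3-GO,S:wait,W:car1-GO | queues: N=0 E=1 S=0 W=4
Step 6 [EW]: N:wait,E:car7-GO,S:wait,W:car2-GO | queues: N=0 E=0 S=0 W=3
Step 7 [EW]: N:wait,E:empty,S:wait,W:car4-GO | queues: N=0 E=0 S=0 W=2

N: empty
E: empty
S: empty
W: 5 6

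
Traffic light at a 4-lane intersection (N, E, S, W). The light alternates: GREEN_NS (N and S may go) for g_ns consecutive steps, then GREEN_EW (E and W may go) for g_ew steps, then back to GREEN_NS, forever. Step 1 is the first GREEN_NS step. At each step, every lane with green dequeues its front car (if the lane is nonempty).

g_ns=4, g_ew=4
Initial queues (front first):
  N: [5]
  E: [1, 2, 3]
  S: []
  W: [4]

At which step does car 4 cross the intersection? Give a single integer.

Step 1 [NS]: N:car5-GO,E:wait,S:empty,W:wait | queues: N=0 E=3 S=0 W=1
Step 2 [NS]: N:empty,E:wait,S:empty,W:wait | queues: N=0 E=3 S=0 W=1
Step 3 [NS]: N:empty,E:wait,S:empty,W:wait | queues: N=0 E=3 S=0 W=1
Step 4 [NS]: N:empty,E:wait,S:empty,W:wait | queues: N=0 E=3 S=0 W=1
Step 5 [EW]: N:wait,E:car1-GO,S:wait,W:car4-GO | queues: N=0 E=2 S=0 W=0
Step 6 [EW]: N:wait,E:car2-GO,S:wait,W:empty | queues: N=0 E=1 S=0 W=0
Step 7 [EW]: N:wait,E:car3-GO,S:wait,W:empty | queues: N=0 E=0 S=0 W=0
Car 4 crosses at step 5

5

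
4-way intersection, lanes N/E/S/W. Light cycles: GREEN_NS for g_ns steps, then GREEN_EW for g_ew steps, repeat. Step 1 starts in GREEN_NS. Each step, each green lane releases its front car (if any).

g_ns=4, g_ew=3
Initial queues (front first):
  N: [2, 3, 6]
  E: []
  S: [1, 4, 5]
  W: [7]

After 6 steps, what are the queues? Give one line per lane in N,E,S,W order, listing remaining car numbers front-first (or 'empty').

Step 1 [NS]: N:car2-GO,E:wait,S:car1-GO,W:wait | queues: N=2 E=0 S=2 W=1
Step 2 [NS]: N:car3-GO,E:wait,S:car4-GO,W:wait | queues: N=1 E=0 S=1 W=1
Step 3 [NS]: N:car6-GO,E:wait,S:car5-GO,W:wait | queues: N=0 E=0 S=0 W=1
Step 4 [NS]: N:empty,E:wait,S:empty,W:wait | queues: N=0 E=0 S=0 W=1
Step 5 [EW]: N:wait,E:empty,S:wait,W:car7-GO | queues: N=0 E=0 S=0 W=0

N: empty
E: empty
S: empty
W: empty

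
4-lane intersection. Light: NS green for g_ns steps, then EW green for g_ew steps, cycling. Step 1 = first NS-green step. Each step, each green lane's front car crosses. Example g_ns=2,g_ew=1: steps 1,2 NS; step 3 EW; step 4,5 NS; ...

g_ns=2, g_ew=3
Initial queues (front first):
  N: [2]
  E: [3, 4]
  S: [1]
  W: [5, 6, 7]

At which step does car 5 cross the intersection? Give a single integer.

Step 1 [NS]: N:car2-GO,E:wait,S:car1-GO,W:wait | queues: N=0 E=2 S=0 W=3
Step 2 [NS]: N:empty,E:wait,S:empty,W:wait | queues: N=0 E=2 S=0 W=3
Step 3 [EW]: N:wait,E:car3-GO,S:wait,W:car5-GO | queues: N=0 E=1 S=0 W=2
Step 4 [EW]: N:wait,E:car4-GO,S:wait,W:car6-GO | queues: N=0 E=0 S=0 W=1
Step 5 [EW]: N:wait,E:empty,S:wait,W:car7-GO | queues: N=0 E=0 S=0 W=0
Car 5 crosses at step 3

3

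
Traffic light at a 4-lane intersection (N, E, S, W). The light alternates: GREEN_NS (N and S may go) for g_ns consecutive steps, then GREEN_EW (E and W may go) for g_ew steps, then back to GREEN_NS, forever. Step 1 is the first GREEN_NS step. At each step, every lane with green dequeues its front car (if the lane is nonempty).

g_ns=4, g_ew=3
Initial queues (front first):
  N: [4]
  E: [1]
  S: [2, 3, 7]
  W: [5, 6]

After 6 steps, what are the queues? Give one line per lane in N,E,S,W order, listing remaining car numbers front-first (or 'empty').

Step 1 [NS]: N:car4-GO,E:wait,S:car2-GO,W:wait | queues: N=0 E=1 S=2 W=2
Step 2 [NS]: N:empty,E:wait,S:car3-GO,W:wait | queues: N=0 E=1 S=1 W=2
Step 3 [NS]: N:empty,E:wait,S:car7-GO,W:wait | queues: N=0 E=1 S=0 W=2
Step 4 [NS]: N:empty,E:wait,S:empty,W:wait | queues: N=0 E=1 S=0 W=2
Step 5 [EW]: N:wait,E:car1-GO,S:wait,W:car5-GO | queues: N=0 E=0 S=0 W=1
Step 6 [EW]: N:wait,E:empty,S:wait,W:car6-GO | queues: N=0 E=0 S=0 W=0

N: empty
E: empty
S: empty
W: empty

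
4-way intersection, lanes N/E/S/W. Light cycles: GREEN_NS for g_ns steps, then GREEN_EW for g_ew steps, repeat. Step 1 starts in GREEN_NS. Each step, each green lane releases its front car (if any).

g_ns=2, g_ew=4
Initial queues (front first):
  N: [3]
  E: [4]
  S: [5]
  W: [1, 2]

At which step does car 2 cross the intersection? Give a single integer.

Step 1 [NS]: N:car3-GO,E:wait,S:car5-GO,W:wait | queues: N=0 E=1 S=0 W=2
Step 2 [NS]: N:empty,E:wait,S:empty,W:wait | queues: N=0 E=1 S=0 W=2
Step 3 [EW]: N:wait,E:car4-GO,S:wait,W:car1-GO | queues: N=0 E=0 S=0 W=1
Step 4 [EW]: N:wait,E:empty,S:wait,W:car2-GO | queues: N=0 E=0 S=0 W=0
Car 2 crosses at step 4

4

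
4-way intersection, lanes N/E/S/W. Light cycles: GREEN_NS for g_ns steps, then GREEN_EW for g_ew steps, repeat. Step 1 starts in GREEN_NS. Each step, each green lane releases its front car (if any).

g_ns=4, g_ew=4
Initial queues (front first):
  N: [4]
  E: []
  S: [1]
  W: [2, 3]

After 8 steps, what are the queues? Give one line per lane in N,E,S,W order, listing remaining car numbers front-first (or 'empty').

Step 1 [NS]: N:car4-GO,E:wait,S:car1-GO,W:wait | queues: N=0 E=0 S=0 W=2
Step 2 [NS]: N:empty,E:wait,S:empty,W:wait | queues: N=0 E=0 S=0 W=2
Step 3 [NS]: N:empty,E:wait,S:empty,W:wait | queues: N=0 E=0 S=0 W=2
Step 4 [NS]: N:empty,E:wait,S:empty,W:wait | queues: N=0 E=0 S=0 W=2
Step 5 [EW]: N:wait,E:empty,S:wait,W:car2-GO | queues: N=0 E=0 S=0 W=1
Step 6 [EW]: N:wait,E:empty,S:wait,W:car3-GO | queues: N=0 E=0 S=0 W=0

N: empty
E: empty
S: empty
W: empty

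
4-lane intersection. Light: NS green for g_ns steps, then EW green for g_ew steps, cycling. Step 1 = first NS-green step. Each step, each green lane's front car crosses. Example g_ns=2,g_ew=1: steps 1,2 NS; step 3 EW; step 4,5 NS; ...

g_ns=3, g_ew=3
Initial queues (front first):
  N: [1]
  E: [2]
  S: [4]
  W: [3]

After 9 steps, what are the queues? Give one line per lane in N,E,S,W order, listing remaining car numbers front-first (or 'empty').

Step 1 [NS]: N:car1-GO,E:wait,S:car4-GO,W:wait | queues: N=0 E=1 S=0 W=1
Step 2 [NS]: N:empty,E:wait,S:empty,W:wait | queues: N=0 E=1 S=0 W=1
Step 3 [NS]: N:empty,E:wait,S:empty,W:wait | queues: N=0 E=1 S=0 W=1
Step 4 [EW]: N:wait,E:car2-GO,S:wait,W:car3-GO | queues: N=0 E=0 S=0 W=0

N: empty
E: empty
S: empty
W: empty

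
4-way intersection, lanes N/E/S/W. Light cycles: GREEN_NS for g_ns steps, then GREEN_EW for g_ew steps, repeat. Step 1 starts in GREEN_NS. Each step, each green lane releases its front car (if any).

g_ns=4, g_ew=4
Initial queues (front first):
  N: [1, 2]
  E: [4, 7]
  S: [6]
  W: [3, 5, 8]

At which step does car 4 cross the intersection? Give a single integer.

Step 1 [NS]: N:car1-GO,E:wait,S:car6-GO,W:wait | queues: N=1 E=2 S=0 W=3
Step 2 [NS]: N:car2-GO,E:wait,S:empty,W:wait | queues: N=0 E=2 S=0 W=3
Step 3 [NS]: N:empty,E:wait,S:empty,W:wait | queues: N=0 E=2 S=0 W=3
Step 4 [NS]: N:empty,E:wait,S:empty,W:wait | queues: N=0 E=2 S=0 W=3
Step 5 [EW]: N:wait,E:car4-GO,S:wait,W:car3-GO | queues: N=0 E=1 S=0 W=2
Step 6 [EW]: N:wait,E:car7-GO,S:wait,W:car5-GO | queues: N=0 E=0 S=0 W=1
Step 7 [EW]: N:wait,E:empty,S:wait,W:car8-GO | queues: N=0 E=0 S=0 W=0
Car 4 crosses at step 5

5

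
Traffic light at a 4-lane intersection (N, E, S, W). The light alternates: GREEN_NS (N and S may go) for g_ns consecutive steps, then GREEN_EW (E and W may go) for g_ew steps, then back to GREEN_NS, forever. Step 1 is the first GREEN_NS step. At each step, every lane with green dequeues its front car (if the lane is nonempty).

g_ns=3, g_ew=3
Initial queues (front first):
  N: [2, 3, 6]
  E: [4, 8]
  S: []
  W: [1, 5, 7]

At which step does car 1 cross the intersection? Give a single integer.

Step 1 [NS]: N:car2-GO,E:wait,S:empty,W:wait | queues: N=2 E=2 S=0 W=3
Step 2 [NS]: N:car3-GO,E:wait,S:empty,W:wait | queues: N=1 E=2 S=0 W=3
Step 3 [NS]: N:car6-GO,E:wait,S:empty,W:wait | queues: N=0 E=2 S=0 W=3
Step 4 [EW]: N:wait,E:car4-GO,S:wait,W:car1-GO | queues: N=0 E=1 S=0 W=2
Step 5 [EW]: N:wait,E:car8-GO,S:wait,W:car5-GO | queues: N=0 E=0 S=0 W=1
Step 6 [EW]: N:wait,E:empty,S:wait,W:car7-GO | queues: N=0 E=0 S=0 W=0
Car 1 crosses at step 4

4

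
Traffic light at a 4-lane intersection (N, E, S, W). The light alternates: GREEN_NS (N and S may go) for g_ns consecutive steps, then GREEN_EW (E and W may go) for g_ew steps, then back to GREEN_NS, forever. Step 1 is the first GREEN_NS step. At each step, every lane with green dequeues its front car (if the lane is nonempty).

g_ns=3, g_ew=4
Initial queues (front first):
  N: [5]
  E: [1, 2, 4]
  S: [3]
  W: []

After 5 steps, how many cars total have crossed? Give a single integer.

Step 1 [NS]: N:car5-GO,E:wait,S:car3-GO,W:wait | queues: N=0 E=3 S=0 W=0
Step 2 [NS]: N:empty,E:wait,S:empty,W:wait | queues: N=0 E=3 S=0 W=0
Step 3 [NS]: N:empty,E:wait,S:empty,W:wait | queues: N=0 E=3 S=0 W=0
Step 4 [EW]: N:wait,E:car1-GO,S:wait,W:empty | queues: N=0 E=2 S=0 W=0
Step 5 [EW]: N:wait,E:car2-GO,S:wait,W:empty | queues: N=0 E=1 S=0 W=0
Cars crossed by step 5: 4

Answer: 4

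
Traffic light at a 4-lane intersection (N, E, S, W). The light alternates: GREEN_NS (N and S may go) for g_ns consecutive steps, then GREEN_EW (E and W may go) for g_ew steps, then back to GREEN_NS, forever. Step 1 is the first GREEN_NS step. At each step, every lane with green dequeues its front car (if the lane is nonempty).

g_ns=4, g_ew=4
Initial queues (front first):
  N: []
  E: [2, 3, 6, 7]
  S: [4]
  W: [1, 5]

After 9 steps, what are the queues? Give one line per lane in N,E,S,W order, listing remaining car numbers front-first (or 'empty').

Step 1 [NS]: N:empty,E:wait,S:car4-GO,W:wait | queues: N=0 E=4 S=0 W=2
Step 2 [NS]: N:empty,E:wait,S:empty,W:wait | queues: N=0 E=4 S=0 W=2
Step 3 [NS]: N:empty,E:wait,S:empty,W:wait | queues: N=0 E=4 S=0 W=2
Step 4 [NS]: N:empty,E:wait,S:empty,W:wait | queues: N=0 E=4 S=0 W=2
Step 5 [EW]: N:wait,E:car2-GO,S:wait,W:car1-GO | queues: N=0 E=3 S=0 W=1
Step 6 [EW]: N:wait,E:car3-GO,S:wait,W:car5-GO | queues: N=0 E=2 S=0 W=0
Step 7 [EW]: N:wait,E:car6-GO,S:wait,W:empty | queues: N=0 E=1 S=0 W=0
Step 8 [EW]: N:wait,E:car7-GO,S:wait,W:empty | queues: N=0 E=0 S=0 W=0

N: empty
E: empty
S: empty
W: empty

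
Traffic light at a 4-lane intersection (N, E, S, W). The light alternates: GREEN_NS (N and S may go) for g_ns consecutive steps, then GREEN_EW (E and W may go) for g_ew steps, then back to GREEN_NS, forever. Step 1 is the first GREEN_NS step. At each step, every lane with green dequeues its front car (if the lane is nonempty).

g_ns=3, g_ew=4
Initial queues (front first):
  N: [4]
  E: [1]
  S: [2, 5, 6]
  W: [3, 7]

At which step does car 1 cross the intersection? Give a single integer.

Step 1 [NS]: N:car4-GO,E:wait,S:car2-GO,W:wait | queues: N=0 E=1 S=2 W=2
Step 2 [NS]: N:empty,E:wait,S:car5-GO,W:wait | queues: N=0 E=1 S=1 W=2
Step 3 [NS]: N:empty,E:wait,S:car6-GO,W:wait | queues: N=0 E=1 S=0 W=2
Step 4 [EW]: N:wait,E:car1-GO,S:wait,W:car3-GO | queues: N=0 E=0 S=0 W=1
Step 5 [EW]: N:wait,E:empty,S:wait,W:car7-GO | queues: N=0 E=0 S=0 W=0
Car 1 crosses at step 4

4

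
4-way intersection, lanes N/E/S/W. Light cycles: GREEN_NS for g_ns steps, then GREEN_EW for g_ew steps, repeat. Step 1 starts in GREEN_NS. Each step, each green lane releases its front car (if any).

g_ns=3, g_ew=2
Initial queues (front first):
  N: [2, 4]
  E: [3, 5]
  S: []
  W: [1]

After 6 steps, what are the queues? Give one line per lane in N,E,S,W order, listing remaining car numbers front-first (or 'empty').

Step 1 [NS]: N:car2-GO,E:wait,S:empty,W:wait | queues: N=1 E=2 S=0 W=1
Step 2 [NS]: N:car4-GO,E:wait,S:empty,W:wait | queues: N=0 E=2 S=0 W=1
Step 3 [NS]: N:empty,E:wait,S:empty,W:wait | queues: N=0 E=2 S=0 W=1
Step 4 [EW]: N:wait,E:car3-GO,S:wait,W:car1-GO | queues: N=0 E=1 S=0 W=0
Step 5 [EW]: N:wait,E:car5-GO,S:wait,W:empty | queues: N=0 E=0 S=0 W=0

N: empty
E: empty
S: empty
W: empty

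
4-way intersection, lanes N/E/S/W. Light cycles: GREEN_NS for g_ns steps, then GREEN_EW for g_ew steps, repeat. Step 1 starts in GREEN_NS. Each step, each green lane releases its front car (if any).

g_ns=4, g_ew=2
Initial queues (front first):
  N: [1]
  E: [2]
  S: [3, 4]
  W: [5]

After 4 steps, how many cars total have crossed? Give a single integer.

Answer: 3

Derivation:
Step 1 [NS]: N:car1-GO,E:wait,S:car3-GO,W:wait | queues: N=0 E=1 S=1 W=1
Step 2 [NS]: N:empty,E:wait,S:car4-GO,W:wait | queues: N=0 E=1 S=0 W=1
Step 3 [NS]: N:empty,E:wait,S:empty,W:wait | queues: N=0 E=1 S=0 W=1
Step 4 [NS]: N:empty,E:wait,S:empty,W:wait | queues: N=0 E=1 S=0 W=1
Cars crossed by step 4: 3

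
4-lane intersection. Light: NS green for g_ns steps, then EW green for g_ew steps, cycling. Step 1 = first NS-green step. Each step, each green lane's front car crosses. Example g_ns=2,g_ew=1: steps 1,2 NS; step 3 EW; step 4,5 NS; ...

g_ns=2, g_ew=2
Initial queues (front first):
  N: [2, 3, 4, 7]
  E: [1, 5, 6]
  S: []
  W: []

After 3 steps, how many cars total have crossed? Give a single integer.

Step 1 [NS]: N:car2-GO,E:wait,S:empty,W:wait | queues: N=3 E=3 S=0 W=0
Step 2 [NS]: N:car3-GO,E:wait,S:empty,W:wait | queues: N=2 E=3 S=0 W=0
Step 3 [EW]: N:wait,E:car1-GO,S:wait,W:empty | queues: N=2 E=2 S=0 W=0
Cars crossed by step 3: 3

Answer: 3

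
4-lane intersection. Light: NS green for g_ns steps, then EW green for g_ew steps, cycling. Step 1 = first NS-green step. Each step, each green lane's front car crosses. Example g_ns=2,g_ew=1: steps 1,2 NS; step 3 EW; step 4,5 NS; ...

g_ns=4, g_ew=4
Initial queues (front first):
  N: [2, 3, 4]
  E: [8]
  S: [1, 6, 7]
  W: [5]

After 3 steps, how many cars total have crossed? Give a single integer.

Step 1 [NS]: N:car2-GO,E:wait,S:car1-GO,W:wait | queues: N=2 E=1 S=2 W=1
Step 2 [NS]: N:car3-GO,E:wait,S:car6-GO,W:wait | queues: N=1 E=1 S=1 W=1
Step 3 [NS]: N:car4-GO,E:wait,S:car7-GO,W:wait | queues: N=0 E=1 S=0 W=1
Cars crossed by step 3: 6

Answer: 6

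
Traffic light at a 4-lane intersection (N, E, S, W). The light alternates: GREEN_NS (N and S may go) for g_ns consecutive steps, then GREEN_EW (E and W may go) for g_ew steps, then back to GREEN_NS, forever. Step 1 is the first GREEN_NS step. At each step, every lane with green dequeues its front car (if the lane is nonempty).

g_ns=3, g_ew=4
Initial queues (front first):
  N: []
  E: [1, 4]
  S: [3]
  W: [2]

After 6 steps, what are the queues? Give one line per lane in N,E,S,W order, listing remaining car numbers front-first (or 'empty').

Step 1 [NS]: N:empty,E:wait,S:car3-GO,W:wait | queues: N=0 E=2 S=0 W=1
Step 2 [NS]: N:empty,E:wait,S:empty,W:wait | queues: N=0 E=2 S=0 W=1
Step 3 [NS]: N:empty,E:wait,S:empty,W:wait | queues: N=0 E=2 S=0 W=1
Step 4 [EW]: N:wait,E:car1-GO,S:wait,W:car2-GO | queues: N=0 E=1 S=0 W=0
Step 5 [EW]: N:wait,E:car4-GO,S:wait,W:empty | queues: N=0 E=0 S=0 W=0

N: empty
E: empty
S: empty
W: empty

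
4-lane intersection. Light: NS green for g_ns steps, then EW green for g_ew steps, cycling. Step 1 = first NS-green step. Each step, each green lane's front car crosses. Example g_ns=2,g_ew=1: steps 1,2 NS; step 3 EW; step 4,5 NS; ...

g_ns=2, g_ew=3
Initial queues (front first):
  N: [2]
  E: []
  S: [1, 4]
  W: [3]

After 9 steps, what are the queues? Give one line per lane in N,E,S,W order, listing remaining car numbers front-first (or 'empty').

Step 1 [NS]: N:car2-GO,E:wait,S:car1-GO,W:wait | queues: N=0 E=0 S=1 W=1
Step 2 [NS]: N:empty,E:wait,S:car4-GO,W:wait | queues: N=0 E=0 S=0 W=1
Step 3 [EW]: N:wait,E:empty,S:wait,W:car3-GO | queues: N=0 E=0 S=0 W=0

N: empty
E: empty
S: empty
W: empty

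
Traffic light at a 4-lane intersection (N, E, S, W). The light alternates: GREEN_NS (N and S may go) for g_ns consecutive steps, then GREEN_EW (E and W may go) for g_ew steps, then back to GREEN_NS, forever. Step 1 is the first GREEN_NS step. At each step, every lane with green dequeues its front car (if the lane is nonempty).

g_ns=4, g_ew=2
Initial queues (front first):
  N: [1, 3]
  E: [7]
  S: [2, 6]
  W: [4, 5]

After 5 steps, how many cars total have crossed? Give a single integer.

Answer: 6

Derivation:
Step 1 [NS]: N:car1-GO,E:wait,S:car2-GO,W:wait | queues: N=1 E=1 S=1 W=2
Step 2 [NS]: N:car3-GO,E:wait,S:car6-GO,W:wait | queues: N=0 E=1 S=0 W=2
Step 3 [NS]: N:empty,E:wait,S:empty,W:wait | queues: N=0 E=1 S=0 W=2
Step 4 [NS]: N:empty,E:wait,S:empty,W:wait | queues: N=0 E=1 S=0 W=2
Step 5 [EW]: N:wait,E:car7-GO,S:wait,W:car4-GO | queues: N=0 E=0 S=0 W=1
Cars crossed by step 5: 6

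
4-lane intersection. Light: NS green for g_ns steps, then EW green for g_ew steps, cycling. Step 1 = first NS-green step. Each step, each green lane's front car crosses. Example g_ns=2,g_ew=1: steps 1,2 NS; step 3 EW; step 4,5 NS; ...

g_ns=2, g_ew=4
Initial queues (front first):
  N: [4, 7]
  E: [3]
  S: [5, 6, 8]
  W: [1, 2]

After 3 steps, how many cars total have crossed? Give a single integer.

Step 1 [NS]: N:car4-GO,E:wait,S:car5-GO,W:wait | queues: N=1 E=1 S=2 W=2
Step 2 [NS]: N:car7-GO,E:wait,S:car6-GO,W:wait | queues: N=0 E=1 S=1 W=2
Step 3 [EW]: N:wait,E:car3-GO,S:wait,W:car1-GO | queues: N=0 E=0 S=1 W=1
Cars crossed by step 3: 6

Answer: 6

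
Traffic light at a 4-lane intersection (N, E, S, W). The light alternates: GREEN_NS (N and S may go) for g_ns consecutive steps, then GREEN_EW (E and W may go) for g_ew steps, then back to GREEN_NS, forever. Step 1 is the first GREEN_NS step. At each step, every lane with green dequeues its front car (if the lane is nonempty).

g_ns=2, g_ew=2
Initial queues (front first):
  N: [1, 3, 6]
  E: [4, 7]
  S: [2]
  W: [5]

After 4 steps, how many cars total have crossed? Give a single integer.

Step 1 [NS]: N:car1-GO,E:wait,S:car2-GO,W:wait | queues: N=2 E=2 S=0 W=1
Step 2 [NS]: N:car3-GO,E:wait,S:empty,W:wait | queues: N=1 E=2 S=0 W=1
Step 3 [EW]: N:wait,E:car4-GO,S:wait,W:car5-GO | queues: N=1 E=1 S=0 W=0
Step 4 [EW]: N:wait,E:car7-GO,S:wait,W:empty | queues: N=1 E=0 S=0 W=0
Cars crossed by step 4: 6

Answer: 6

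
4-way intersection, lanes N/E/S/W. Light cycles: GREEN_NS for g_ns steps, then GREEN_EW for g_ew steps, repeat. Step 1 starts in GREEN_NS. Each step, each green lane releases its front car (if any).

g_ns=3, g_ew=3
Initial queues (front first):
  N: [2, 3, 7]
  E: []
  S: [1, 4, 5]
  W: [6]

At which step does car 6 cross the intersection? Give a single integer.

Step 1 [NS]: N:car2-GO,E:wait,S:car1-GO,W:wait | queues: N=2 E=0 S=2 W=1
Step 2 [NS]: N:car3-GO,E:wait,S:car4-GO,W:wait | queues: N=1 E=0 S=1 W=1
Step 3 [NS]: N:car7-GO,E:wait,S:car5-GO,W:wait | queues: N=0 E=0 S=0 W=1
Step 4 [EW]: N:wait,E:empty,S:wait,W:car6-GO | queues: N=0 E=0 S=0 W=0
Car 6 crosses at step 4

4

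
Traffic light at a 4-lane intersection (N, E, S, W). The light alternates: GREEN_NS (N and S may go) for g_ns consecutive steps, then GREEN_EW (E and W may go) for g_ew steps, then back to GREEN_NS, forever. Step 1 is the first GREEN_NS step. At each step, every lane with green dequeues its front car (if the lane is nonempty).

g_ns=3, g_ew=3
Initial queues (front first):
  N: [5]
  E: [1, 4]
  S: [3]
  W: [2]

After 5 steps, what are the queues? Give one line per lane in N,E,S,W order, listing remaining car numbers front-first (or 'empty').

Step 1 [NS]: N:car5-GO,E:wait,S:car3-GO,W:wait | queues: N=0 E=2 S=0 W=1
Step 2 [NS]: N:empty,E:wait,S:empty,W:wait | queues: N=0 E=2 S=0 W=1
Step 3 [NS]: N:empty,E:wait,S:empty,W:wait | queues: N=0 E=2 S=0 W=1
Step 4 [EW]: N:wait,E:car1-GO,S:wait,W:car2-GO | queues: N=0 E=1 S=0 W=0
Step 5 [EW]: N:wait,E:car4-GO,S:wait,W:empty | queues: N=0 E=0 S=0 W=0

N: empty
E: empty
S: empty
W: empty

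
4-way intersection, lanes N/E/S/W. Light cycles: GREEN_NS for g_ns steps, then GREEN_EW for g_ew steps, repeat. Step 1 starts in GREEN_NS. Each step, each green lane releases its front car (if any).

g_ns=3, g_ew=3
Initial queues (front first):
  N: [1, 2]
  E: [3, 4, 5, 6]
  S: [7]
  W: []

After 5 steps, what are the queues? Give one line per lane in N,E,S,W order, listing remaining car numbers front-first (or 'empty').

Step 1 [NS]: N:car1-GO,E:wait,S:car7-GO,W:wait | queues: N=1 E=4 S=0 W=0
Step 2 [NS]: N:car2-GO,E:wait,S:empty,W:wait | queues: N=0 E=4 S=0 W=0
Step 3 [NS]: N:empty,E:wait,S:empty,W:wait | queues: N=0 E=4 S=0 W=0
Step 4 [EW]: N:wait,E:car3-GO,S:wait,W:empty | queues: N=0 E=3 S=0 W=0
Step 5 [EW]: N:wait,E:car4-GO,S:wait,W:empty | queues: N=0 E=2 S=0 W=0

N: empty
E: 5 6
S: empty
W: empty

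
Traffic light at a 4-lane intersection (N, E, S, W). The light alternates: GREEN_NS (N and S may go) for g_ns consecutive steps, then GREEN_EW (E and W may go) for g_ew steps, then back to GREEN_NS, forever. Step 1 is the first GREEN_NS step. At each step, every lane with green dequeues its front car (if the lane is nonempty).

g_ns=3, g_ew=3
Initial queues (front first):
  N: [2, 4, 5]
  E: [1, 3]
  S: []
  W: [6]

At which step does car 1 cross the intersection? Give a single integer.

Step 1 [NS]: N:car2-GO,E:wait,S:empty,W:wait | queues: N=2 E=2 S=0 W=1
Step 2 [NS]: N:car4-GO,E:wait,S:empty,W:wait | queues: N=1 E=2 S=0 W=1
Step 3 [NS]: N:car5-GO,E:wait,S:empty,W:wait | queues: N=0 E=2 S=0 W=1
Step 4 [EW]: N:wait,E:car1-GO,S:wait,W:car6-GO | queues: N=0 E=1 S=0 W=0
Step 5 [EW]: N:wait,E:car3-GO,S:wait,W:empty | queues: N=0 E=0 S=0 W=0
Car 1 crosses at step 4

4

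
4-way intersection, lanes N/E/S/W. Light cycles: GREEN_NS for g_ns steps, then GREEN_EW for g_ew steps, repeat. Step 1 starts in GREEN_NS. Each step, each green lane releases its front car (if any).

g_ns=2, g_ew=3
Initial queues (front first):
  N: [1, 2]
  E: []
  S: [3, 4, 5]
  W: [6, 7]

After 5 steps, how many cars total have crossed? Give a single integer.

Answer: 6

Derivation:
Step 1 [NS]: N:car1-GO,E:wait,S:car3-GO,W:wait | queues: N=1 E=0 S=2 W=2
Step 2 [NS]: N:car2-GO,E:wait,S:car4-GO,W:wait | queues: N=0 E=0 S=1 W=2
Step 3 [EW]: N:wait,E:empty,S:wait,W:car6-GO | queues: N=0 E=0 S=1 W=1
Step 4 [EW]: N:wait,E:empty,S:wait,W:car7-GO | queues: N=0 E=0 S=1 W=0
Step 5 [EW]: N:wait,E:empty,S:wait,W:empty | queues: N=0 E=0 S=1 W=0
Cars crossed by step 5: 6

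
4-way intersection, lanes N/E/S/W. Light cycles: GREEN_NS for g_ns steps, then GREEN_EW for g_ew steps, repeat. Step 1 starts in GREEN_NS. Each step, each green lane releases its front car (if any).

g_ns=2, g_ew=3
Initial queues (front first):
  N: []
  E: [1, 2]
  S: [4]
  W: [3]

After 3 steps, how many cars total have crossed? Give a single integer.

Answer: 3

Derivation:
Step 1 [NS]: N:empty,E:wait,S:car4-GO,W:wait | queues: N=0 E=2 S=0 W=1
Step 2 [NS]: N:empty,E:wait,S:empty,W:wait | queues: N=0 E=2 S=0 W=1
Step 3 [EW]: N:wait,E:car1-GO,S:wait,W:car3-GO | queues: N=0 E=1 S=0 W=0
Cars crossed by step 3: 3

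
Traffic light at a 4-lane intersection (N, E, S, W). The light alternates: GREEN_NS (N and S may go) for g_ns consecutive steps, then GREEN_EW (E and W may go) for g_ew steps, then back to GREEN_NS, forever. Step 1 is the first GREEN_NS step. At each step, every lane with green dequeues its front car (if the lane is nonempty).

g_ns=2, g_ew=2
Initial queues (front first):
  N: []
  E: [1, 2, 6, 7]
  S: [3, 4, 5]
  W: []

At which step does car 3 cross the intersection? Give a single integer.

Step 1 [NS]: N:empty,E:wait,S:car3-GO,W:wait | queues: N=0 E=4 S=2 W=0
Step 2 [NS]: N:empty,E:wait,S:car4-GO,W:wait | queues: N=0 E=4 S=1 W=0
Step 3 [EW]: N:wait,E:car1-GO,S:wait,W:empty | queues: N=0 E=3 S=1 W=0
Step 4 [EW]: N:wait,E:car2-GO,S:wait,W:empty | queues: N=0 E=2 S=1 W=0
Step 5 [NS]: N:empty,E:wait,S:car5-GO,W:wait | queues: N=0 E=2 S=0 W=0
Step 6 [NS]: N:empty,E:wait,S:empty,W:wait | queues: N=0 E=2 S=0 W=0
Step 7 [EW]: N:wait,E:car6-GO,S:wait,W:empty | queues: N=0 E=1 S=0 W=0
Step 8 [EW]: N:wait,E:car7-GO,S:wait,W:empty | queues: N=0 E=0 S=0 W=0
Car 3 crosses at step 1

1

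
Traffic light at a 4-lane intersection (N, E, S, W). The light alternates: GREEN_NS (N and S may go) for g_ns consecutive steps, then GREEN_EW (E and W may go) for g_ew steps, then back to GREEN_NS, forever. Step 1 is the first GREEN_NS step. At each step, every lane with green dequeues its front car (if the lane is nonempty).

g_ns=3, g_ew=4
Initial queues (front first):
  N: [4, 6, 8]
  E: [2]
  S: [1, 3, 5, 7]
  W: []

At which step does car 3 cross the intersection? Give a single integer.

Step 1 [NS]: N:car4-GO,E:wait,S:car1-GO,W:wait | queues: N=2 E=1 S=3 W=0
Step 2 [NS]: N:car6-GO,E:wait,S:car3-GO,W:wait | queues: N=1 E=1 S=2 W=0
Step 3 [NS]: N:car8-GO,E:wait,S:car5-GO,W:wait | queues: N=0 E=1 S=1 W=0
Step 4 [EW]: N:wait,E:car2-GO,S:wait,W:empty | queues: N=0 E=0 S=1 W=0
Step 5 [EW]: N:wait,E:empty,S:wait,W:empty | queues: N=0 E=0 S=1 W=0
Step 6 [EW]: N:wait,E:empty,S:wait,W:empty | queues: N=0 E=0 S=1 W=0
Step 7 [EW]: N:wait,E:empty,S:wait,W:empty | queues: N=0 E=0 S=1 W=0
Step 8 [NS]: N:empty,E:wait,S:car7-GO,W:wait | queues: N=0 E=0 S=0 W=0
Car 3 crosses at step 2

2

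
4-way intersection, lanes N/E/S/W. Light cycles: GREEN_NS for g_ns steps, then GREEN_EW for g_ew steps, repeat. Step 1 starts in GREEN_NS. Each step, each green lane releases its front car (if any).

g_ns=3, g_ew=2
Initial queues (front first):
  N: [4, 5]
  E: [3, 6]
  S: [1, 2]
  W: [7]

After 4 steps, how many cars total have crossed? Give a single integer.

Step 1 [NS]: N:car4-GO,E:wait,S:car1-GO,W:wait | queues: N=1 E=2 S=1 W=1
Step 2 [NS]: N:car5-GO,E:wait,S:car2-GO,W:wait | queues: N=0 E=2 S=0 W=1
Step 3 [NS]: N:empty,E:wait,S:empty,W:wait | queues: N=0 E=2 S=0 W=1
Step 4 [EW]: N:wait,E:car3-GO,S:wait,W:car7-GO | queues: N=0 E=1 S=0 W=0
Cars crossed by step 4: 6

Answer: 6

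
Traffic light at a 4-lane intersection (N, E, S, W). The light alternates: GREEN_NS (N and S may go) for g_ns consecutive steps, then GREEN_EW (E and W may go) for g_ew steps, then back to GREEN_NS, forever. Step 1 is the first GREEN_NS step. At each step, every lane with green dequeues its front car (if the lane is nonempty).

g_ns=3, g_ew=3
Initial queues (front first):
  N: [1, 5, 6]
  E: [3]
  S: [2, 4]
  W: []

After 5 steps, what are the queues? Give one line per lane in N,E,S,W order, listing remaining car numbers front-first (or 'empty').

Step 1 [NS]: N:car1-GO,E:wait,S:car2-GO,W:wait | queues: N=2 E=1 S=1 W=0
Step 2 [NS]: N:car5-GO,E:wait,S:car4-GO,W:wait | queues: N=1 E=1 S=0 W=0
Step 3 [NS]: N:car6-GO,E:wait,S:empty,W:wait | queues: N=0 E=1 S=0 W=0
Step 4 [EW]: N:wait,E:car3-GO,S:wait,W:empty | queues: N=0 E=0 S=0 W=0

N: empty
E: empty
S: empty
W: empty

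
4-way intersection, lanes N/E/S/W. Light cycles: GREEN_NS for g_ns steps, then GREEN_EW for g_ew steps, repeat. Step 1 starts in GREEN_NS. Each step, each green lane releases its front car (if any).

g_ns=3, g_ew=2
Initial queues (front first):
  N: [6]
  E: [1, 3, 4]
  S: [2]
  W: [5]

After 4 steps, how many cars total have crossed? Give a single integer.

Step 1 [NS]: N:car6-GO,E:wait,S:car2-GO,W:wait | queues: N=0 E=3 S=0 W=1
Step 2 [NS]: N:empty,E:wait,S:empty,W:wait | queues: N=0 E=3 S=0 W=1
Step 3 [NS]: N:empty,E:wait,S:empty,W:wait | queues: N=0 E=3 S=0 W=1
Step 4 [EW]: N:wait,E:car1-GO,S:wait,W:car5-GO | queues: N=0 E=2 S=0 W=0
Cars crossed by step 4: 4

Answer: 4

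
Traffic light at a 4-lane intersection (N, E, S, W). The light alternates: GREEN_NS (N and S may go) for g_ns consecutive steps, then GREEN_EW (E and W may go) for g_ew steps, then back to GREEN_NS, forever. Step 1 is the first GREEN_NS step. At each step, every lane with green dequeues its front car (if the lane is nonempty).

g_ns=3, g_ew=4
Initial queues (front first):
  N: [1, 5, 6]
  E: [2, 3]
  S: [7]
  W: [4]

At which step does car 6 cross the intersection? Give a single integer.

Step 1 [NS]: N:car1-GO,E:wait,S:car7-GO,W:wait | queues: N=2 E=2 S=0 W=1
Step 2 [NS]: N:car5-GO,E:wait,S:empty,W:wait | queues: N=1 E=2 S=0 W=1
Step 3 [NS]: N:car6-GO,E:wait,S:empty,W:wait | queues: N=0 E=2 S=0 W=1
Step 4 [EW]: N:wait,E:car2-GO,S:wait,W:car4-GO | queues: N=0 E=1 S=0 W=0
Step 5 [EW]: N:wait,E:car3-GO,S:wait,W:empty | queues: N=0 E=0 S=0 W=0
Car 6 crosses at step 3

3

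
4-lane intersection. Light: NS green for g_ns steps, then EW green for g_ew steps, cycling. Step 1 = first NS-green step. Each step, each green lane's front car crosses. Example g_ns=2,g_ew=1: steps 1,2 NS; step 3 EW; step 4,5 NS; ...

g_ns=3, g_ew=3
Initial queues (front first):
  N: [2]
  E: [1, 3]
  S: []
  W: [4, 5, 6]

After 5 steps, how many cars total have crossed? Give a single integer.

Answer: 5

Derivation:
Step 1 [NS]: N:car2-GO,E:wait,S:empty,W:wait | queues: N=0 E=2 S=0 W=3
Step 2 [NS]: N:empty,E:wait,S:empty,W:wait | queues: N=0 E=2 S=0 W=3
Step 3 [NS]: N:empty,E:wait,S:empty,W:wait | queues: N=0 E=2 S=0 W=3
Step 4 [EW]: N:wait,E:car1-GO,S:wait,W:car4-GO | queues: N=0 E=1 S=0 W=2
Step 5 [EW]: N:wait,E:car3-GO,S:wait,W:car5-GO | queues: N=0 E=0 S=0 W=1
Cars crossed by step 5: 5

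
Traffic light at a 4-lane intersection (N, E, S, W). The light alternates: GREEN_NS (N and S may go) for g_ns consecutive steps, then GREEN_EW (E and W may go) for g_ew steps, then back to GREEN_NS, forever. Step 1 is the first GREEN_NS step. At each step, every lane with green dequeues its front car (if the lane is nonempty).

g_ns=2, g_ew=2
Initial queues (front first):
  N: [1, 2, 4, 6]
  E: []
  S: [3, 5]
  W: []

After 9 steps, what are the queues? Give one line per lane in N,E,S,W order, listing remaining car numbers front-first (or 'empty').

Step 1 [NS]: N:car1-GO,E:wait,S:car3-GO,W:wait | queues: N=3 E=0 S=1 W=0
Step 2 [NS]: N:car2-GO,E:wait,S:car5-GO,W:wait | queues: N=2 E=0 S=0 W=0
Step 3 [EW]: N:wait,E:empty,S:wait,W:empty | queues: N=2 E=0 S=0 W=0
Step 4 [EW]: N:wait,E:empty,S:wait,W:empty | queues: N=2 E=0 S=0 W=0
Step 5 [NS]: N:car4-GO,E:wait,S:empty,W:wait | queues: N=1 E=0 S=0 W=0
Step 6 [NS]: N:car6-GO,E:wait,S:empty,W:wait | queues: N=0 E=0 S=0 W=0

N: empty
E: empty
S: empty
W: empty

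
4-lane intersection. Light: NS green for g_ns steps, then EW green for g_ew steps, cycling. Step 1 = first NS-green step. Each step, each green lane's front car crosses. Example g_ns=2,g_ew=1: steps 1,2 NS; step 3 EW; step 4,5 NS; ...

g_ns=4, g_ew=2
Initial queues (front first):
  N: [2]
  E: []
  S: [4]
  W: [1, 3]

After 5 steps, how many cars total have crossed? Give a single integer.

Answer: 3

Derivation:
Step 1 [NS]: N:car2-GO,E:wait,S:car4-GO,W:wait | queues: N=0 E=0 S=0 W=2
Step 2 [NS]: N:empty,E:wait,S:empty,W:wait | queues: N=0 E=0 S=0 W=2
Step 3 [NS]: N:empty,E:wait,S:empty,W:wait | queues: N=0 E=0 S=0 W=2
Step 4 [NS]: N:empty,E:wait,S:empty,W:wait | queues: N=0 E=0 S=0 W=2
Step 5 [EW]: N:wait,E:empty,S:wait,W:car1-GO | queues: N=0 E=0 S=0 W=1
Cars crossed by step 5: 3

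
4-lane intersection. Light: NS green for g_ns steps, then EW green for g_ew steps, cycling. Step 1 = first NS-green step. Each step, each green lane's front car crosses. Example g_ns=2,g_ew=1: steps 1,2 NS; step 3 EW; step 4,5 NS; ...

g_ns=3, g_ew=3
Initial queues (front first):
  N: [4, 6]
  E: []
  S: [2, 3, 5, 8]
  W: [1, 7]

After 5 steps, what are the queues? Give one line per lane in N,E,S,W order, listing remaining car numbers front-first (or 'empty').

Step 1 [NS]: N:car4-GO,E:wait,S:car2-GO,W:wait | queues: N=1 E=0 S=3 W=2
Step 2 [NS]: N:car6-GO,E:wait,S:car3-GO,W:wait | queues: N=0 E=0 S=2 W=2
Step 3 [NS]: N:empty,E:wait,S:car5-GO,W:wait | queues: N=0 E=0 S=1 W=2
Step 4 [EW]: N:wait,E:empty,S:wait,W:car1-GO | queues: N=0 E=0 S=1 W=1
Step 5 [EW]: N:wait,E:empty,S:wait,W:car7-GO | queues: N=0 E=0 S=1 W=0

N: empty
E: empty
S: 8
W: empty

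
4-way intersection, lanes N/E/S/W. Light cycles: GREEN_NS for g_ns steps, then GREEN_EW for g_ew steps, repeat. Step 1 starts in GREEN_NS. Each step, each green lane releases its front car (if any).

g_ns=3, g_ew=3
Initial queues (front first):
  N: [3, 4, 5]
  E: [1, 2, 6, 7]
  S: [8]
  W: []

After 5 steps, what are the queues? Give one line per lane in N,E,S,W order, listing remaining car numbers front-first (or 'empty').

Step 1 [NS]: N:car3-GO,E:wait,S:car8-GO,W:wait | queues: N=2 E=4 S=0 W=0
Step 2 [NS]: N:car4-GO,E:wait,S:empty,W:wait | queues: N=1 E=4 S=0 W=0
Step 3 [NS]: N:car5-GO,E:wait,S:empty,W:wait | queues: N=0 E=4 S=0 W=0
Step 4 [EW]: N:wait,E:car1-GO,S:wait,W:empty | queues: N=0 E=3 S=0 W=0
Step 5 [EW]: N:wait,E:car2-GO,S:wait,W:empty | queues: N=0 E=2 S=0 W=0

N: empty
E: 6 7
S: empty
W: empty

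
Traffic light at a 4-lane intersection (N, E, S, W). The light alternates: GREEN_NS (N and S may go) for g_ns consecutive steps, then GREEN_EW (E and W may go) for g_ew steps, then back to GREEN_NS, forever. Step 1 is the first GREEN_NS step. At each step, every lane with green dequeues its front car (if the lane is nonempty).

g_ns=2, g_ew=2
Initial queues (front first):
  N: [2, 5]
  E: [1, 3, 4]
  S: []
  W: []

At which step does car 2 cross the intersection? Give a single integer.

Step 1 [NS]: N:car2-GO,E:wait,S:empty,W:wait | queues: N=1 E=3 S=0 W=0
Step 2 [NS]: N:car5-GO,E:wait,S:empty,W:wait | queues: N=0 E=3 S=0 W=0
Step 3 [EW]: N:wait,E:car1-GO,S:wait,W:empty | queues: N=0 E=2 S=0 W=0
Step 4 [EW]: N:wait,E:car3-GO,S:wait,W:empty | queues: N=0 E=1 S=0 W=0
Step 5 [NS]: N:empty,E:wait,S:empty,W:wait | queues: N=0 E=1 S=0 W=0
Step 6 [NS]: N:empty,E:wait,S:empty,W:wait | queues: N=0 E=1 S=0 W=0
Step 7 [EW]: N:wait,E:car4-GO,S:wait,W:empty | queues: N=0 E=0 S=0 W=0
Car 2 crosses at step 1

1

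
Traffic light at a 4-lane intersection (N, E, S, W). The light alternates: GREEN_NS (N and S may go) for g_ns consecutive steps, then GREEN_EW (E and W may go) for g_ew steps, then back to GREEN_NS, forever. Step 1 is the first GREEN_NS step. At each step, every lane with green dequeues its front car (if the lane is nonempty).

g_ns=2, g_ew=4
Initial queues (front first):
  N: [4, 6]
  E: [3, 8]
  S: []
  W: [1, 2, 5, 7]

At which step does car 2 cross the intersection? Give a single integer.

Step 1 [NS]: N:car4-GO,E:wait,S:empty,W:wait | queues: N=1 E=2 S=0 W=4
Step 2 [NS]: N:car6-GO,E:wait,S:empty,W:wait | queues: N=0 E=2 S=0 W=4
Step 3 [EW]: N:wait,E:car3-GO,S:wait,W:car1-GO | queues: N=0 E=1 S=0 W=3
Step 4 [EW]: N:wait,E:car8-GO,S:wait,W:car2-GO | queues: N=0 E=0 S=0 W=2
Step 5 [EW]: N:wait,E:empty,S:wait,W:car5-GO | queues: N=0 E=0 S=0 W=1
Step 6 [EW]: N:wait,E:empty,S:wait,W:car7-GO | queues: N=0 E=0 S=0 W=0
Car 2 crosses at step 4

4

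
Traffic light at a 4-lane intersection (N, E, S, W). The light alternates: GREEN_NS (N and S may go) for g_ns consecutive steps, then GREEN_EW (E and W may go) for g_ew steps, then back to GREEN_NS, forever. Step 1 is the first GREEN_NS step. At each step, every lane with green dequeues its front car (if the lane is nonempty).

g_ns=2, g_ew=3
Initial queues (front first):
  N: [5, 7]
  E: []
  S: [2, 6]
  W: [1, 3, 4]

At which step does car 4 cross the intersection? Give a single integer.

Step 1 [NS]: N:car5-GO,E:wait,S:car2-GO,W:wait | queues: N=1 E=0 S=1 W=3
Step 2 [NS]: N:car7-GO,E:wait,S:car6-GO,W:wait | queues: N=0 E=0 S=0 W=3
Step 3 [EW]: N:wait,E:empty,S:wait,W:car1-GO | queues: N=0 E=0 S=0 W=2
Step 4 [EW]: N:wait,E:empty,S:wait,W:car3-GO | queues: N=0 E=0 S=0 W=1
Step 5 [EW]: N:wait,E:empty,S:wait,W:car4-GO | queues: N=0 E=0 S=0 W=0
Car 4 crosses at step 5

5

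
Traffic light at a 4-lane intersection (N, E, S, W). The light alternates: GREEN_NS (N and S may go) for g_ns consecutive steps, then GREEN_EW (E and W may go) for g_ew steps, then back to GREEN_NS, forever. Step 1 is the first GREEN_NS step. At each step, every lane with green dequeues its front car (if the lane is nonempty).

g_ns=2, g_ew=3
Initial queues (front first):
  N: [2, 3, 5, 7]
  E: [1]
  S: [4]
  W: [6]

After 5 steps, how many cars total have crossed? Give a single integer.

Answer: 5

Derivation:
Step 1 [NS]: N:car2-GO,E:wait,S:car4-GO,W:wait | queues: N=3 E=1 S=0 W=1
Step 2 [NS]: N:car3-GO,E:wait,S:empty,W:wait | queues: N=2 E=1 S=0 W=1
Step 3 [EW]: N:wait,E:car1-GO,S:wait,W:car6-GO | queues: N=2 E=0 S=0 W=0
Step 4 [EW]: N:wait,E:empty,S:wait,W:empty | queues: N=2 E=0 S=0 W=0
Step 5 [EW]: N:wait,E:empty,S:wait,W:empty | queues: N=2 E=0 S=0 W=0
Cars crossed by step 5: 5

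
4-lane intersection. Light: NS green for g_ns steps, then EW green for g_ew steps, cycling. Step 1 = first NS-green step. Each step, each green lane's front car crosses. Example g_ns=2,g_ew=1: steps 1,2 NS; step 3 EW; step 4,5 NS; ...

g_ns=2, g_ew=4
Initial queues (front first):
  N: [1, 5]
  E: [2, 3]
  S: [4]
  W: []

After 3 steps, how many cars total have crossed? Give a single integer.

Step 1 [NS]: N:car1-GO,E:wait,S:car4-GO,W:wait | queues: N=1 E=2 S=0 W=0
Step 2 [NS]: N:car5-GO,E:wait,S:empty,W:wait | queues: N=0 E=2 S=0 W=0
Step 3 [EW]: N:wait,E:car2-GO,S:wait,W:empty | queues: N=0 E=1 S=0 W=0
Cars crossed by step 3: 4

Answer: 4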